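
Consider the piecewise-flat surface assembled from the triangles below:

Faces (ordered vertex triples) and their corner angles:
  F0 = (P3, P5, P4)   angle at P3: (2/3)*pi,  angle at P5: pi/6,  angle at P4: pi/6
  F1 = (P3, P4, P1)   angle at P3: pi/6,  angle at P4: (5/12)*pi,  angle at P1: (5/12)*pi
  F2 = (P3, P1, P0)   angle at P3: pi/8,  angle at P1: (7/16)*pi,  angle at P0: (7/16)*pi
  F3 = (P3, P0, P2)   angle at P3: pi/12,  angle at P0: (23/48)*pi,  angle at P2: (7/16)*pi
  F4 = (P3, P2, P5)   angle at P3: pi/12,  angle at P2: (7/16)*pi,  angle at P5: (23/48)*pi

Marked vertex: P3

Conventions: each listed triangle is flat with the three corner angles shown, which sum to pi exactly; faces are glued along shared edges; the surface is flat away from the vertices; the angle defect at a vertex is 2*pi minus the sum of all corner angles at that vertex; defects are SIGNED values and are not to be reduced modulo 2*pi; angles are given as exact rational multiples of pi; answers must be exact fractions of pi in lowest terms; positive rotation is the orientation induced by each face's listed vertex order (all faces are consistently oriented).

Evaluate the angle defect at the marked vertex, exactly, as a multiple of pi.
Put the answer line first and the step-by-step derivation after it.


Answer: defect(P3) = (7/8)*pi

Sum of corner angles at P3: (9/8)*pi
defect = 2*pi - (9/8)*pi


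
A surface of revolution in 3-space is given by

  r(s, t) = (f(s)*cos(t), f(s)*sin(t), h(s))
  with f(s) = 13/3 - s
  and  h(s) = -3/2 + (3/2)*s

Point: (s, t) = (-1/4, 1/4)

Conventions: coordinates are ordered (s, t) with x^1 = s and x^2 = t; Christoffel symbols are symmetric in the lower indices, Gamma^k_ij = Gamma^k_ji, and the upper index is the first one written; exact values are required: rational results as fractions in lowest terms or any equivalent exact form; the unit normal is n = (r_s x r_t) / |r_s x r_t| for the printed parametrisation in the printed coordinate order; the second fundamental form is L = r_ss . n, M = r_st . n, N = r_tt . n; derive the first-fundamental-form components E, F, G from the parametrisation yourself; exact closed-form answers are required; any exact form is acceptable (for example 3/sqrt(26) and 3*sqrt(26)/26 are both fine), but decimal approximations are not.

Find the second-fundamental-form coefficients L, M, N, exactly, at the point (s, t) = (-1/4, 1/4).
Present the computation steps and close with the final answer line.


f = 55/12, f' = -1, f'' = 0, h' = 3/2, h'' = 0
E = 13/4, F = 0, G = 3025/144; answer radicand W^2 = 13/4
unnormalised second-form numerators: l = 0, m = 0, n = 55/8; L = l/sqrt(13/4), and similarly M = m/sqrt(W^2), N = n/sqrt(W^2)

Answer: L = 0, M = 0, N = 55*sqrt(13)/52


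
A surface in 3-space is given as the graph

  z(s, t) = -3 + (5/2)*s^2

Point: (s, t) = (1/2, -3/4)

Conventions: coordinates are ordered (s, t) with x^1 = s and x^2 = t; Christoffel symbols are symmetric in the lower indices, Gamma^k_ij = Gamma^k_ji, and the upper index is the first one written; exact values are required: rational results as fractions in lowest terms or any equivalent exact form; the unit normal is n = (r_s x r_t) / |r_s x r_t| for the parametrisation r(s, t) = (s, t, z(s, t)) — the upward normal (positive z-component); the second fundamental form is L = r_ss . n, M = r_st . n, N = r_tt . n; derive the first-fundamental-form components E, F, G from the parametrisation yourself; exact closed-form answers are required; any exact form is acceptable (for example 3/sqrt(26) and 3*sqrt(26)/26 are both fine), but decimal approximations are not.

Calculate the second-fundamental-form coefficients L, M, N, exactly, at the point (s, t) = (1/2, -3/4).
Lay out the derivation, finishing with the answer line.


z_s = 5/2, z_t = 0, z_ss = 5, z_st = 0, z_tt = 0
E = 29/4, F = 0, G = 1; answer radicand W^2 = 29/4
unnormalised second-form numerators: l = 5, m = 0, n = 0; L = l/sqrt(29/4), and similarly M = m/sqrt(W^2), N = n/sqrt(W^2)

Answer: L = 10*sqrt(29)/29, M = 0, N = 0


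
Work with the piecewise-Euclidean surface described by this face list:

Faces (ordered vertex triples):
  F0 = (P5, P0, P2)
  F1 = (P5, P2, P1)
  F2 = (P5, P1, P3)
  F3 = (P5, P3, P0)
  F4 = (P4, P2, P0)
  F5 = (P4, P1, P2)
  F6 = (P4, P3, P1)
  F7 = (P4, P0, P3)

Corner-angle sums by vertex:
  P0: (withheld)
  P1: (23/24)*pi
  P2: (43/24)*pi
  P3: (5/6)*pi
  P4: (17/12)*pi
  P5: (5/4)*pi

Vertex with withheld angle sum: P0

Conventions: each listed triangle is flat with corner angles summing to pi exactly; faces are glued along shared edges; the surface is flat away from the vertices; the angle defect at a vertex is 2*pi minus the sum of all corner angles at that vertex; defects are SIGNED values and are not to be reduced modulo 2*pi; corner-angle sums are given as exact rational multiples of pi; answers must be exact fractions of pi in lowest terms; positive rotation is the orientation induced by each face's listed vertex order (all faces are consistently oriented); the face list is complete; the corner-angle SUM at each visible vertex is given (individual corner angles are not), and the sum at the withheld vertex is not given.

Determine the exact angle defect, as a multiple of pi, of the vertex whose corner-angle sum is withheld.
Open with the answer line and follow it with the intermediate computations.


Answer: defect(P0) = pi/4

V = 6, E = 12, F = 8; chi = V - E + F = 2
Gauss-Bonnet: total defect = 2*pi*chi = 4*pi; visible defects sum to (15/4)*pi


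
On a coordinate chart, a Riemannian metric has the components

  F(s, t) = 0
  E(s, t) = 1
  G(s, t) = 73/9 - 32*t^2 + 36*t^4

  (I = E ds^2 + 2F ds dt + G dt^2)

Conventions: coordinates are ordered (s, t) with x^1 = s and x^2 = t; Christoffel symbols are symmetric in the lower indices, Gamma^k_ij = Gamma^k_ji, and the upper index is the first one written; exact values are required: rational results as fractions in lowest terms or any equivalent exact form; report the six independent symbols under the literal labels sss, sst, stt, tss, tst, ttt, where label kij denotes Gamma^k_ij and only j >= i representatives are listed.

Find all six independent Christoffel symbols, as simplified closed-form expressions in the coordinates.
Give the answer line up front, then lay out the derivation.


Answer: Gamma_sss = 0, Gamma_sst = 0, Gamma_stt = 0, Gamma_tss = 0, Gamma_tst = 0, Gamma_ttt = (648*t^3 - 288*t)/(324*t^4 - 288*t^2 + 73)

E = 1; F = 0; G = 73/9 - 32*t^2 + 36*t^4
Gamma^k_ij = (1/2) g^{kl} (d_i g_jl + d_j g_il - d_l g_ij), with g^inv = (1/(EG-F^2)) [[G, -F], [-F, E]]
first partials: E_s = 0, E_t = 0, F_s = 0, F_t = 0, G_s = 0, G_t = -64*t + 144*t^3
D = EG - F^2 = 73/9 - 32*t^2 + 36*t^4
expanded: Gamma^s_ss = (G E_s - 2F F_s + F E_t)/(2D), Gamma^s_st = (G E_t - F G_s)/(2D), Gamma^s_tt = (2G F_t - G G_s - F G_t)/(2D), Gamma^t_ss = (2E F_s - E E_t - F E_s)/(2D), Gamma^t_st = (E G_s - F E_t)/(2D), Gamma^t_tt = (E G_t - 2F F_t + F G_s)/(2D); substitute and cancel common factors


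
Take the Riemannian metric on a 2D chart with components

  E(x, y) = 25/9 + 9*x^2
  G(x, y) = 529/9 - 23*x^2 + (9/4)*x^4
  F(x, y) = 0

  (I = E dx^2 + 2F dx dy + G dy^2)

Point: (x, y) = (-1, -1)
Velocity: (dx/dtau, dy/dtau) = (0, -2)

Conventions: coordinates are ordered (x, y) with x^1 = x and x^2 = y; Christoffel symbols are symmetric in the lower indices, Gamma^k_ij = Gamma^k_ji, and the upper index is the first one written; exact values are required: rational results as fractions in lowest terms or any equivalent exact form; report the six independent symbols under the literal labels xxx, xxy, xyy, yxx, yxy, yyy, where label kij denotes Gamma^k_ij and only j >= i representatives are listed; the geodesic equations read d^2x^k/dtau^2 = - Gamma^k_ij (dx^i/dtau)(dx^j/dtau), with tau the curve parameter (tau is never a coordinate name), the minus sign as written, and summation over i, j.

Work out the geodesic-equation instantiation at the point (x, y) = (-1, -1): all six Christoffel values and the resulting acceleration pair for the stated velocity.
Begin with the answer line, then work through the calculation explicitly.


Answer: Gamma_xxx = -81/106, Gamma_xxy = 0, Gamma_xyy = -333/212, Gamma_yxx = 0, Gamma_yxy = 18/37, Gamma_yyy = 0; accelerations (d^2x/dtau^2, d^2y/dtau^2) = (333/53, 0)

E = 106/9, F = 0, G = 1369/36 at the point
E_x = -18, E_y = 0, F_x = 0, F_y = 0, G_x = 37, G_y = 0
EG - F^2 = 72557/162;  g^inv = (162/72557) * [[1369/36, 0], [0, 106/9]]
first-kind symbols [ij,l] = (1/2)(d_i g_jl + d_j g_il - d_l g_ij): [xx,x] = E_x/2 = -9, [xx,y] = F_x - E_y/2 = 0, [xy,x] = E_y/2 = 0, [xy,y] = G_x/2 = 37/2, [yy,x] = F_y - G_x/2 = -37/2, [yy,y] = G_y/2 = 0
Gamma^x_ij = (G*[ij,x] - F*[ij,y])/(EG - F^2), Gamma^y_ij = (E*[ij,y] - F*[ij,x])/(EG - F^2)
Gamma_xxx = -81/106, Gamma_xxy = 0, Gamma_xyy = -333/212, Gamma_yxx = 0, Gamma_yxy = 18/37, Gamma_yyy = 0
d^2x/dtau^2 = -(Gamma_xxx*(0)^2 + 2*Gamma_xxy*(0)*(-2) + Gamma_xyy*(-2)^2) = 333/53
d^2y/dtau^2 = -(Gamma_yxx*(0)^2 + 2*Gamma_yxy*(0)*(-2) + Gamma_yyy*(-2)^2) = 0


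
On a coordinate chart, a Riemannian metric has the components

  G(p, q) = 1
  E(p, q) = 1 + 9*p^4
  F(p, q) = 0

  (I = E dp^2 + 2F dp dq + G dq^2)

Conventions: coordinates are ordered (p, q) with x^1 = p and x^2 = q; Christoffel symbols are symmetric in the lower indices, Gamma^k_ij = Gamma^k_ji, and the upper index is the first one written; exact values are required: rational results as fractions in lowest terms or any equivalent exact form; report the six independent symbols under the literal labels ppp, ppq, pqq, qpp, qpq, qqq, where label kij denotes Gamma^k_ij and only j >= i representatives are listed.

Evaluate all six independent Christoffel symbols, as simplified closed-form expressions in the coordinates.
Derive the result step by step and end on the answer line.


E = 1 + 9*p^4; F = 0; G = 1
Gamma^k_ij = (1/2) g^{kl} (d_i g_jl + d_j g_il - d_l g_ij), with g^inv = (1/(EG-F^2)) [[G, -F], [-F, E]]
first partials: E_p = 36*p^3, E_q = 0, F_p = 0, F_q = 0, G_p = 0, G_q = 0
D = EG - F^2 = 1 + 9*p^4
expanded: Gamma^p_pp = (G E_p - 2F F_p + F E_q)/(2D), Gamma^p_pq = (G E_q - F G_p)/(2D), Gamma^p_qq = (2G F_q - G G_p - F G_q)/(2D), Gamma^q_pp = (2E F_p - E E_q - F E_p)/(2D), Gamma^q_pq = (E G_p - F E_q)/(2D), Gamma^q_qq = (E G_q - 2F F_q + F G_p)/(2D); substitute and cancel common factors

Answer: Gamma_ppp = 18*p^3/(9*p^4 + 1), Gamma_ppq = 0, Gamma_pqq = 0, Gamma_qpp = 0, Gamma_qpq = 0, Gamma_qqq = 0


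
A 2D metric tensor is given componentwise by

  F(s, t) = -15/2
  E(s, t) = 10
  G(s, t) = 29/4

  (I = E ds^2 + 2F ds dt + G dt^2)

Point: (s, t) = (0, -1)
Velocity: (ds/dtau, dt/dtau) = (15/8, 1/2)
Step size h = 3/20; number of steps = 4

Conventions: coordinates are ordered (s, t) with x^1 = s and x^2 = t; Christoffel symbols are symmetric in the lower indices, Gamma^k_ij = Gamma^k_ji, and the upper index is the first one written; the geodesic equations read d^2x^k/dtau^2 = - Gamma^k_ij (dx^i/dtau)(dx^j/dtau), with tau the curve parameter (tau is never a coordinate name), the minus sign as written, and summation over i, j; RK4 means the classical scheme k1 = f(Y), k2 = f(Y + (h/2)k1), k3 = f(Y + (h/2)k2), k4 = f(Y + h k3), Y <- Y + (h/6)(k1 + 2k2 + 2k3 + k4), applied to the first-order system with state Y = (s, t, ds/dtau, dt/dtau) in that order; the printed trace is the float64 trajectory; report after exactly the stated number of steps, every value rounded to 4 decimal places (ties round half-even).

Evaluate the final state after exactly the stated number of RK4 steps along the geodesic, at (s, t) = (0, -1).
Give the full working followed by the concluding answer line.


f(Y) = (ds/dtau, dt/dtau, -Gamma^s_ij Y'^i Y'^j, -Gamma^t_ij Y'^i Y'^j) with the Gammas evaluated at the stage position; h = 0.150000; intermediate values shown to 6 dp
step 0: s = 0.0000, t = -1.0000, ds/dtau = 1.8750, dt/dtau = 0.5000
step 1:
  k1: at (s, t) = (0.000000, -1.000000), (ds/dtau, dt/dtau) = (1.875000, 0.500000); Gamma_sss = 0.000000, Gamma_sst = 0.000000, Gamma_stt = 0.000000, Gamma_tss = 0.000000, Gamma_tst = 0.000000, Gamma_ttt = 0.000000; k1 = (1.875000, 0.500000, 0.000000, 0.000000)
  k2: at (s, t) = (0.140625, -0.962500), (ds/dtau, dt/dtau) = (1.875000, 0.500000); Gamma_sss = 0.000000, Gamma_sst = 0.000000, Gamma_stt = 0.000000, Gamma_tss = 0.000000, Gamma_tst = 0.000000, Gamma_ttt = 0.000000; k2 = (1.875000, 0.500000, 0.000000, 0.000000)
  k3: at (s, t) = (0.140625, -0.962500), (ds/dtau, dt/dtau) = (1.875000, 0.500000); Gamma_sss = 0.000000, Gamma_sst = 0.000000, Gamma_stt = 0.000000, Gamma_tss = 0.000000, Gamma_tst = 0.000000, Gamma_ttt = 0.000000; k3 = (1.875000, 0.500000, 0.000000, 0.000000)
  k4: at (s, t) = (0.281250, -0.925000), (ds/dtau, dt/dtau) = (1.875000, 0.500000); Gamma_sss = 0.000000, Gamma_sst = 0.000000, Gamma_stt = 0.000000, Gamma_tss = 0.000000, Gamma_tst = 0.000000, Gamma_ttt = 0.000000; k4 = (1.875000, 0.500000, 0.000000, 0.000000)
  Y <- Y + (h/6)(k1 + 2k2 + 2k3 + k4): s = 0.2812, t = -0.9250, ds/dtau = 1.8750, dt/dtau = 0.5000
step 2:
  k1: at (s, t) = (0.281250, -0.925000), (ds/dtau, dt/dtau) = (1.875000, 0.500000); Gamma_sss = 0.000000, Gamma_sst = 0.000000, Gamma_stt = 0.000000, Gamma_tss = 0.000000, Gamma_tst = 0.000000, Gamma_ttt = 0.000000; k1 = (1.875000, 0.500000, 0.000000, 0.000000)
  k2: at (s, t) = (0.421875, -0.887500), (ds/dtau, dt/dtau) = (1.875000, 0.500000); Gamma_sss = 0.000000, Gamma_sst = 0.000000, Gamma_stt = 0.000000, Gamma_tss = 0.000000, Gamma_tst = 0.000000, Gamma_ttt = 0.000000; k2 = (1.875000, 0.500000, 0.000000, 0.000000)
  k3: at (s, t) = (0.421875, -0.887500), (ds/dtau, dt/dtau) = (1.875000, 0.500000); Gamma_sss = 0.000000, Gamma_sst = 0.000000, Gamma_stt = 0.000000, Gamma_tss = 0.000000, Gamma_tst = 0.000000, Gamma_ttt = 0.000000; k3 = (1.875000, 0.500000, 0.000000, 0.000000)
  k4: at (s, t) = (0.562500, -0.850000), (ds/dtau, dt/dtau) = (1.875000, 0.500000); Gamma_sss = 0.000000, Gamma_sst = 0.000000, Gamma_stt = 0.000000, Gamma_tss = 0.000000, Gamma_tst = 0.000000, Gamma_ttt = 0.000000; k4 = (1.875000, 0.500000, 0.000000, 0.000000)
  Y <- Y + (h/6)(k1 + 2k2 + 2k3 + k4): s = 0.5625, t = -0.8500, ds/dtau = 1.8750, dt/dtau = 0.5000
step 3:
  k1: at (s, t) = (0.562500, -0.850000), (ds/dtau, dt/dtau) = (1.875000, 0.500000); Gamma_sss = 0.000000, Gamma_sst = 0.000000, Gamma_stt = 0.000000, Gamma_tss = 0.000000, Gamma_tst = 0.000000, Gamma_ttt = 0.000000; k1 = (1.875000, 0.500000, 0.000000, 0.000000)
  k2: at (s, t) = (0.703125, -0.812500), (ds/dtau, dt/dtau) = (1.875000, 0.500000); Gamma_sss = 0.000000, Gamma_sst = 0.000000, Gamma_stt = 0.000000, Gamma_tss = 0.000000, Gamma_tst = 0.000000, Gamma_ttt = 0.000000; k2 = (1.875000, 0.500000, 0.000000, 0.000000)
  k3: at (s, t) = (0.703125, -0.812500), (ds/dtau, dt/dtau) = (1.875000, 0.500000); Gamma_sss = 0.000000, Gamma_sst = 0.000000, Gamma_stt = 0.000000, Gamma_tss = 0.000000, Gamma_tst = 0.000000, Gamma_ttt = 0.000000; k3 = (1.875000, 0.500000, 0.000000, 0.000000)
  k4: at (s, t) = (0.843750, -0.775000), (ds/dtau, dt/dtau) = (1.875000, 0.500000); Gamma_sss = 0.000000, Gamma_sst = 0.000000, Gamma_stt = 0.000000, Gamma_tss = 0.000000, Gamma_tst = 0.000000, Gamma_ttt = 0.000000; k4 = (1.875000, 0.500000, 0.000000, 0.000000)
  Y <- Y + (h/6)(k1 + 2k2 + 2k3 + k4): s = 0.8438, t = -0.7750, ds/dtau = 1.8750, dt/dtau = 0.5000
step 4:
  k1: at (s, t) = (0.843750, -0.775000), (ds/dtau, dt/dtau) = (1.875000, 0.500000); Gamma_sss = 0.000000, Gamma_sst = 0.000000, Gamma_stt = 0.000000, Gamma_tss = 0.000000, Gamma_tst = 0.000000, Gamma_ttt = 0.000000; k1 = (1.875000, 0.500000, 0.000000, 0.000000)
  k2: at (s, t) = (0.984375, -0.737500), (ds/dtau, dt/dtau) = (1.875000, 0.500000); Gamma_sss = 0.000000, Gamma_sst = 0.000000, Gamma_stt = 0.000000, Gamma_tss = 0.000000, Gamma_tst = 0.000000, Gamma_ttt = 0.000000; k2 = (1.875000, 0.500000, 0.000000, 0.000000)
  k3: at (s, t) = (0.984375, -0.737500), (ds/dtau, dt/dtau) = (1.875000, 0.500000); Gamma_sss = 0.000000, Gamma_sst = 0.000000, Gamma_stt = 0.000000, Gamma_tss = 0.000000, Gamma_tst = 0.000000, Gamma_ttt = 0.000000; k3 = (1.875000, 0.500000, 0.000000, 0.000000)
  k4: at (s, t) = (1.125000, -0.700000), (ds/dtau, dt/dtau) = (1.875000, 0.500000); Gamma_sss = 0.000000, Gamma_sst = 0.000000, Gamma_stt = 0.000000, Gamma_tss = 0.000000, Gamma_tst = 0.000000, Gamma_ttt = 0.000000; k4 = (1.875000, 0.500000, 0.000000, 0.000000)
  Y <- Y + (h/6)(k1 + 2k2 + 2k3 + k4): s = 1.1250, t = -0.7000, ds/dtau = 1.8750, dt/dtau = 0.5000

Answer: s = 1.1250, t = -0.7000, ds/dtau = 1.8750, dt/dtau = 0.5000


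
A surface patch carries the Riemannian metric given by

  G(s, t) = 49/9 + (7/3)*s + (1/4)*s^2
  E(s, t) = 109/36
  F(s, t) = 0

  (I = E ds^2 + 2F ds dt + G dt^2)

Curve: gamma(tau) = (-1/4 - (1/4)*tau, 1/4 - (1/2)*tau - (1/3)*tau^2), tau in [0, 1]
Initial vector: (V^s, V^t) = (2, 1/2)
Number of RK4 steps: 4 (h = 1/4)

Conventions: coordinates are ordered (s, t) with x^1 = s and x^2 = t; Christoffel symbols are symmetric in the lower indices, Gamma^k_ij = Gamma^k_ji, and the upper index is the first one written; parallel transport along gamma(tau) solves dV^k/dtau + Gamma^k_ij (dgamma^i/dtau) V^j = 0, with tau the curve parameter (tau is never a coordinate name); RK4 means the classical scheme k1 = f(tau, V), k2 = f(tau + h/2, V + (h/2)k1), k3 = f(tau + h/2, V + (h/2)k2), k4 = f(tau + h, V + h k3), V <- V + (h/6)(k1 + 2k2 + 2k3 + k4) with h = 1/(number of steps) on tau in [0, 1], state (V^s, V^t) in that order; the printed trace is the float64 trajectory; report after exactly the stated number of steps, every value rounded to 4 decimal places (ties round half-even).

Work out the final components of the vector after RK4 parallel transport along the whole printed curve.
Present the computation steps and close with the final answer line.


gamma'(tau) = (-1/4, -1/2 - (2/3)*tau); f(tau, V)^k = -Gamma^k_ij(gamma(tau)) gamma'^i(tau) V^j; h = 1/4; intermediate values shown to 6 dp
curve data and Christoffel symbols at the stage parameters:
  tau = 0.000000: gamma = (-0.250000, 0.250000), gamma' = (-0.250000, -0.500000); Gamma_sss = 0.000000, Gamma_sst = 0.000000, Gamma_stt = -0.364679, Gamma_tss = 0.000000, Gamma_tst = 0.226415, Gamma_ttt = 0.000000
  tau = 0.125000: gamma = (-0.281250, 0.182292), gamma' = (-0.250000, -0.583333); Gamma_sss = 0.000000, Gamma_sst = 0.000000, Gamma_stt = -0.362099, Gamma_tss = 0.000000, Gamma_tst = 0.228029, Gamma_ttt = 0.000000
  tau = 0.250000: gamma = (-0.312500, 0.104167), gamma' = (-0.250000, -0.666667); Gamma_sss = 0.000000, Gamma_sst = 0.000000, Gamma_stt = -0.359518, Gamma_tss = 0.000000, Gamma_tst = 0.229665, Gamma_ttt = 0.000000
  tau = 0.375000: gamma = (-0.343750, 0.015625), gamma' = (-0.250000, -0.750000); Gamma_sss = 0.000000, Gamma_sst = 0.000000, Gamma_stt = -0.356938, Gamma_tss = 0.000000, Gamma_tst = 0.231325, Gamma_ttt = 0.000000
  tau = 0.500000: gamma = (-0.375000, -0.083333), gamma' = (-0.250000, -0.833333); Gamma_sss = 0.000000, Gamma_sst = 0.000000, Gamma_stt = -0.354358, Gamma_tss = 0.000000, Gamma_tst = 0.233010, Gamma_ttt = 0.000000
  tau = 0.625000: gamma = (-0.406250, -0.192708), gamma' = (-0.250000, -0.916667); Gamma_sss = 0.000000, Gamma_sst = 0.000000, Gamma_stt = -0.351778, Gamma_tss = 0.000000, Gamma_tst = 0.234719, Gamma_ttt = 0.000000
  tau = 0.750000: gamma = (-0.437500, -0.312500), gamma' = (-0.250000, -1.000000); Gamma_sss = 0.000000, Gamma_sst = 0.000000, Gamma_stt = -0.349197, Gamma_tss = 0.000000, Gamma_tst = 0.236453, Gamma_ttt = 0.000000
  tau = 0.875000: gamma = (-0.468750, -0.442708), gamma' = (-0.250000, -1.083333); Gamma_sss = 0.000000, Gamma_sst = 0.000000, Gamma_stt = -0.346617, Gamma_tss = 0.000000, Gamma_tst = 0.238213, Gamma_ttt = 0.000000
  tau = 1.000000: gamma = (-0.500000, -0.583333), gamma' = (-0.250000, -1.166667); Gamma_sss = 0.000000, Gamma_sst = 0.000000, Gamma_stt = -0.344037, Gamma_tss = 0.000000, Gamma_tst = 0.240000, Gamma_ttt = 0.000000
step 0: V^s = 2.0000, V^t = 0.5000
step 1: k1 = (-0.091170, 0.254717), k2 = (-0.112337, 0.294836), k3 = (-0.113397, 0.294770), k4 = (-0.137502, 0.334819); V <- V + (h/6)(k1 + 2k2 + 2k3 + k4): V^s = 1.9717, V^t = 0.5737
step 2: k1 = (-0.137503, 0.334821), k2 = (-0.164785, 0.374687), k3 = (-0.166119, 0.374384), k4 = (-0.197051, 0.413654); V <- V + (h/6)(k1 + 2k2 + 2k3 + k4): V^s = 1.9301, V^t = 0.6673
step 3: k1 = (-0.197054, 0.413658), k2 = (-0.231855, 0.452180), k3 = (-0.233408, 0.451526), k4 = (-0.272440, 0.488711); V <- V + (h/6)(k1 + 2k2 + 2k3 + k4): V^s = 1.8718, V^t = 0.7802
step 4: k1 = (-0.272449, 0.488717), k2 = (-0.315911, 0.524362), k3 = (-0.317584, 0.523225), k4 = (-0.365662, 0.556538); V <- V + (h/6)(k1 + 2k2 + 2k3 + k4): V^s = 1.7924, V^t = 0.9111

Answer: V^s = 1.7924, V^t = 0.9111


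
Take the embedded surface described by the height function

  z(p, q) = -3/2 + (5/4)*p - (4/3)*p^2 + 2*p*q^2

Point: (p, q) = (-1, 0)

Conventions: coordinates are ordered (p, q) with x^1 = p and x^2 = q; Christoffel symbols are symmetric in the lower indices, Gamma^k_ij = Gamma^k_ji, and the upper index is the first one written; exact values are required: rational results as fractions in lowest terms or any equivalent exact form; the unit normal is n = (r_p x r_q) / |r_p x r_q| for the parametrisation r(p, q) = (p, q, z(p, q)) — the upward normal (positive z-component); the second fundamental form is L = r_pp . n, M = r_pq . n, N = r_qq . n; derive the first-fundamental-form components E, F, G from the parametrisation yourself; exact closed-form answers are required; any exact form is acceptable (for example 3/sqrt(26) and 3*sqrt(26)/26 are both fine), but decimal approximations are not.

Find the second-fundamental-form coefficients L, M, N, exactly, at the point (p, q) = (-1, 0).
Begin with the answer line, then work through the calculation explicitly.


Answer: L = -32*sqrt(2353)/2353, M = 0, N = -48*sqrt(2353)/2353

z_p = 47/12, z_q = 0, z_pp = -8/3, z_pq = 0, z_qq = -4
E = 2353/144, F = 0, G = 1; answer radicand W^2 = 2353/144
unnormalised second-form numerators: l = -8/3, m = 0, n = -4; L = l/sqrt(2353/144), and similarly M = m/sqrt(W^2), N = n/sqrt(W^2)


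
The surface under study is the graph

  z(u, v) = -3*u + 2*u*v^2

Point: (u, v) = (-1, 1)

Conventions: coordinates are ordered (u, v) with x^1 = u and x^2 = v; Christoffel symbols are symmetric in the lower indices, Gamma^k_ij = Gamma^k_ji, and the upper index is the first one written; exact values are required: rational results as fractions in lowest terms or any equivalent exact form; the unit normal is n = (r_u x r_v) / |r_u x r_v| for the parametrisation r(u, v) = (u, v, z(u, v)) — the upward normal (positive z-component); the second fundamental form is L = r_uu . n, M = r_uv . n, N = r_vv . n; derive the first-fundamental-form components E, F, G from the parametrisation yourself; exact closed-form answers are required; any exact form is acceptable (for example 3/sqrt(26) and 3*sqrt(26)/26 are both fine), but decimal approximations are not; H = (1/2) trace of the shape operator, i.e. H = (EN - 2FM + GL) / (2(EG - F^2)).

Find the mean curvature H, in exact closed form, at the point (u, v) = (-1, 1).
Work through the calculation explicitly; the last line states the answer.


z_u = -1, z_v = -4, z_uu = 0, z_uv = 4, z_vv = -4
E = 2, F = 4, G = 17; answer radicand W^2 = 18
unnormalised second-form numerators: l = 0, m = 4, n = -4; L = l/sqrt(18), and similarly M = m/sqrt(W^2), N = n/sqrt(W^2)
H = (E*n - 2*F*m + G*l) / (2*(EG - F^2)*sqrt(W^2)); E*n - 2*F*m + G*l = -40, EG - F^2 = 18, so H = (-10/9)/sqrt(18)

Answer: H = -5*sqrt(2)/27


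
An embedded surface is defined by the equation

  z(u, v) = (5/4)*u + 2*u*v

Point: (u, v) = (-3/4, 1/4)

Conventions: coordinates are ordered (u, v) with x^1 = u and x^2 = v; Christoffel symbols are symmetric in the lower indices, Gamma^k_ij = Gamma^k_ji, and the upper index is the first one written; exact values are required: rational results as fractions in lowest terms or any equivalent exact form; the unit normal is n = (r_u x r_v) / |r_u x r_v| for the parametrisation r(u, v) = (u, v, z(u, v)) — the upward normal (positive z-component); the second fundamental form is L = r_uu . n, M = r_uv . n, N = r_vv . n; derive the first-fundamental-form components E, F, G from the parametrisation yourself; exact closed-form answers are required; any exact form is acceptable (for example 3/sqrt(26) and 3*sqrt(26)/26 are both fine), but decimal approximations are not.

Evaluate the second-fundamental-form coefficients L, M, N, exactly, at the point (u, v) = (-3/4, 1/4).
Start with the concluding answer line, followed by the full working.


Answer: L = 0, M = 8*sqrt(101)/101, N = 0

z_u = 7/4, z_v = -3/2, z_uu = 0, z_uv = 2, z_vv = 0
E = 65/16, F = -21/8, G = 13/4; answer radicand W^2 = 101/16
unnormalised second-form numerators: l = 0, m = 2, n = 0; L = l/sqrt(101/16), and similarly M = m/sqrt(W^2), N = n/sqrt(W^2)


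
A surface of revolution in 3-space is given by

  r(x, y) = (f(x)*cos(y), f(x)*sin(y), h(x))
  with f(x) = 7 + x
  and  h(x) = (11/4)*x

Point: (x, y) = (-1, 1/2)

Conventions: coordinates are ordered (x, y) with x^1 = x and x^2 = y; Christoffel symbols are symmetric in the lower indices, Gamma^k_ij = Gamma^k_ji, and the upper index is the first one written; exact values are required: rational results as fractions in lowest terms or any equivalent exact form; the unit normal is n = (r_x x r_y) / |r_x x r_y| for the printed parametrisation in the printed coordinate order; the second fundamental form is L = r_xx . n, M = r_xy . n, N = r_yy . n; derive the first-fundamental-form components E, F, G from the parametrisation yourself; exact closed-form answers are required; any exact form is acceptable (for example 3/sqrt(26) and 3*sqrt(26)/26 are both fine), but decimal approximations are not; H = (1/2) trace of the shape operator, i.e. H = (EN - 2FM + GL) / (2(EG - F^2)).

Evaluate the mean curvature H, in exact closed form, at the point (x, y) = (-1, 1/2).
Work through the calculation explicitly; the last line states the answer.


f = 6, f' = 1, f'' = 0, h' = 11/4, h'' = 0
E = 137/16, F = 0, G = 36; answer radicand W^2 = 137/16
unnormalised second-form numerators: l = 0, m = 0, n = 33/2; L = l/sqrt(137/16), and similarly M = m/sqrt(W^2), N = n/sqrt(W^2)
H = (E*n - 2*F*m + G*l) / (2*(EG - F^2)*sqrt(W^2)); E*n - 2*F*m + G*l = 4521/32, EG - F^2 = 1233/4, so H = (11/48)/sqrt(137/16)

Answer: H = 11*sqrt(137)/1644


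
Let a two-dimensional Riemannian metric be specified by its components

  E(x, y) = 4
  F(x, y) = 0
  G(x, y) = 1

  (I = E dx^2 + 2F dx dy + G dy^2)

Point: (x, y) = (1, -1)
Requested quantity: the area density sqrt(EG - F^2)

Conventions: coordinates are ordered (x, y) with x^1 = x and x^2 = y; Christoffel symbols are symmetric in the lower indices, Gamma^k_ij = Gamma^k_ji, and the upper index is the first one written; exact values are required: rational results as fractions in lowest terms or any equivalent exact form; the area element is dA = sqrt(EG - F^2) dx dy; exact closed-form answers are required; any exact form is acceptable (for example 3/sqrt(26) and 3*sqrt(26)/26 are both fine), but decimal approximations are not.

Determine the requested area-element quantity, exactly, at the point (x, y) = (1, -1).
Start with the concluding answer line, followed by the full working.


Answer: sqrt(EG - F^2) = 2

E = 4, F = 0, G = 1; EG - F^2 = 4


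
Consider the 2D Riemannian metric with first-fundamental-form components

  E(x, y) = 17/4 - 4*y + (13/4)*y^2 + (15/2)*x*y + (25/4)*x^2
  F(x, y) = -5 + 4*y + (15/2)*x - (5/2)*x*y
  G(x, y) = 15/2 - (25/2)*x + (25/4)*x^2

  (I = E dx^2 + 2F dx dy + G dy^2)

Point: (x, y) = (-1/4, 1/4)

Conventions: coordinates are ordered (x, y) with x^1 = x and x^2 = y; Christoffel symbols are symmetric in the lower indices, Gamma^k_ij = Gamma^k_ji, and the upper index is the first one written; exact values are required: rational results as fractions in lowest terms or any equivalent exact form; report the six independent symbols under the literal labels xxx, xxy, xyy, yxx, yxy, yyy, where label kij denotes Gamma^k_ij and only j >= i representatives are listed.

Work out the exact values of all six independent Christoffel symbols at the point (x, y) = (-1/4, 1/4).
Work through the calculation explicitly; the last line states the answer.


E = 27/8, F = -183/32, G = 705/64 at the point
E_x = -5/4, E_y = -17/4, F_x = 55/8, F_y = 37/8, G_x = -125/8, G_y = 0
EG - F^2 = 4581/1024;  g^inv = (1024/4581) * [[705/64, 183/32], [183/32, 27/8]]
first-kind symbols [ij,l] = (1/2)(d_i g_jl + d_j g_il - d_l g_ij): [xx,x] = E_x/2 = -5/8, [xx,y] = F_x - E_y/2 = 9, [xy,x] = E_y/2 = -17/8, [xy,y] = G_x/2 = -125/16, [yy,x] = F_y - G_x/2 = 199/16, [yy,y] = G_y/2 = 0
Gamma^x_ij = (G*[ij,x] - F*[ij,y])/(EG - F^2), Gamma^y_ij = (E*[ij,y] - F*[ij,x])/(EG - F^2)

Answer: Gamma_xxx = 15218/1527, Gamma_xxy = -23240/1527, Gamma_xyy = 46765/1527, Gamma_yxx = 9148/1527, Gamma_yxy = -13148/1527, Gamma_yyy = 24278/1527


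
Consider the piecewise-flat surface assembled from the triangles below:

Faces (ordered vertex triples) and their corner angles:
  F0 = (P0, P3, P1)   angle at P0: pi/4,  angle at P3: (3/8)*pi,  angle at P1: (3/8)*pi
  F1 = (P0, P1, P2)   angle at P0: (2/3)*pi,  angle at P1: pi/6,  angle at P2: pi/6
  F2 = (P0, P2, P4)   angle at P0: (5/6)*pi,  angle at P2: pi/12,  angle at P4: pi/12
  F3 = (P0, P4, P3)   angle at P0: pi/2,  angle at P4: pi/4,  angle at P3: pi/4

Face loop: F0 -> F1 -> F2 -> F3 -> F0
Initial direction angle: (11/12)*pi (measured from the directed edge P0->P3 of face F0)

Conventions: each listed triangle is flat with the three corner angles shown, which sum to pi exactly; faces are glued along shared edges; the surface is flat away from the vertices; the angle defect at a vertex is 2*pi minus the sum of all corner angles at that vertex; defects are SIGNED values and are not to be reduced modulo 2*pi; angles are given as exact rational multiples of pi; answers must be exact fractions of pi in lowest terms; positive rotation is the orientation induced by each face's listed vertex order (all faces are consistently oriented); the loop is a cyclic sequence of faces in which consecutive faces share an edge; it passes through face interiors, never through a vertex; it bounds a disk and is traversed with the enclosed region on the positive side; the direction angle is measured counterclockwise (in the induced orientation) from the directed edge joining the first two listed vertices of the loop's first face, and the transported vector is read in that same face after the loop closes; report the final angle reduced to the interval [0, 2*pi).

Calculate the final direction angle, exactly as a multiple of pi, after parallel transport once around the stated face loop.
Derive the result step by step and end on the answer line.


enclosed vertex P0: corner angles sum to (9/4)*pi, defect = 2*pi - (9/4)*pi = -pi/4
the rotation equals the total enclosed defect, so the final angle is initial + defects (mod 2*pi)
final angle = (11/12)*pi - pi/4 = (2/3)*pi (mod 2*pi)

Answer: final direction angle = (2/3)*pi


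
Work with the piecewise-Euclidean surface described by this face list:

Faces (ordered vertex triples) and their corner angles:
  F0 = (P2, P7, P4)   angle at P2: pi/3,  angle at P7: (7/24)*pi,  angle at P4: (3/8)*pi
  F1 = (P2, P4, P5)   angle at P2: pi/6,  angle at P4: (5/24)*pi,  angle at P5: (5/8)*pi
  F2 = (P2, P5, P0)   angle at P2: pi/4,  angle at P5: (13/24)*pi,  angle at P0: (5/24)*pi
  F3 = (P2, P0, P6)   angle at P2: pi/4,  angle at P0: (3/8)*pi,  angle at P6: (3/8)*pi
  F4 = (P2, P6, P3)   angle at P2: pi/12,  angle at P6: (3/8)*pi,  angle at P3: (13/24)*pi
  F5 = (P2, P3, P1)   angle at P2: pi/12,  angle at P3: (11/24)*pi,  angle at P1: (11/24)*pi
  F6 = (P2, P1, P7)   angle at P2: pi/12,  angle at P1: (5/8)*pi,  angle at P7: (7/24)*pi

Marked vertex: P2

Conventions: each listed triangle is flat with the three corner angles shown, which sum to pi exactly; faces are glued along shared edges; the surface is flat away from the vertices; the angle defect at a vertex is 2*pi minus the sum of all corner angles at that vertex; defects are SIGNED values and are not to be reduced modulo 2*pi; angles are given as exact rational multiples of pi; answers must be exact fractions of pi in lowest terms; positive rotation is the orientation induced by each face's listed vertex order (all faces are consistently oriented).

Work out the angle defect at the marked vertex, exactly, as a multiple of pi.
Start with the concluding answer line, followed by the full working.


Answer: defect(P2) = (3/4)*pi

Sum of corner angles at P2: (5/4)*pi
defect = 2*pi - (5/4)*pi


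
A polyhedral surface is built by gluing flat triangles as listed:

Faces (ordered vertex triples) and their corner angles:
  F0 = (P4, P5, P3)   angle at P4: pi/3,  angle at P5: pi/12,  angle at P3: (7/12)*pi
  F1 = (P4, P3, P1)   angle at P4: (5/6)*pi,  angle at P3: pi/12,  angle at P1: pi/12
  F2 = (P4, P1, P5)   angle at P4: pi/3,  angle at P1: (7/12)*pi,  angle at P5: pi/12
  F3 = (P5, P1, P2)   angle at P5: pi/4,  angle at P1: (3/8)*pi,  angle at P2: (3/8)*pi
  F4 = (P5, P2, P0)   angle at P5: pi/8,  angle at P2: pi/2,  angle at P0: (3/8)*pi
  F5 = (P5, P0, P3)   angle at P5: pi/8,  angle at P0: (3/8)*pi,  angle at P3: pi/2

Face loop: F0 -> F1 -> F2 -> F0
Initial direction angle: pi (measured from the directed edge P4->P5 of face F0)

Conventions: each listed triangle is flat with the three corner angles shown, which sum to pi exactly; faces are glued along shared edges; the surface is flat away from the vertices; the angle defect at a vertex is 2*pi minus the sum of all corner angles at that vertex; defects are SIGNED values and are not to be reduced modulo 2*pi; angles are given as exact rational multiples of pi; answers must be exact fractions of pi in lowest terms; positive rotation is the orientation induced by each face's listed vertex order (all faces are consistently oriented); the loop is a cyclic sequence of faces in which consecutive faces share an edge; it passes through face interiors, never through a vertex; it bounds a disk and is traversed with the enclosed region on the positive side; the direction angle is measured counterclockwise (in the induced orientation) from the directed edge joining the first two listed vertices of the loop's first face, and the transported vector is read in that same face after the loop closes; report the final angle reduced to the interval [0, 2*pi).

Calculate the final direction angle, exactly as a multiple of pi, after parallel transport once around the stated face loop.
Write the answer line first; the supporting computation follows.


Answer: final direction angle = (3/2)*pi

enclosed vertex P4: corner angles sum to (3/2)*pi, defect = 2*pi - (3/2)*pi = pi/2
holonomy = initial angle + sum of enclosed defects (mod 2*pi), positive in the induced orientation
final angle = pi + pi/2 = (3/2)*pi (mod 2*pi)


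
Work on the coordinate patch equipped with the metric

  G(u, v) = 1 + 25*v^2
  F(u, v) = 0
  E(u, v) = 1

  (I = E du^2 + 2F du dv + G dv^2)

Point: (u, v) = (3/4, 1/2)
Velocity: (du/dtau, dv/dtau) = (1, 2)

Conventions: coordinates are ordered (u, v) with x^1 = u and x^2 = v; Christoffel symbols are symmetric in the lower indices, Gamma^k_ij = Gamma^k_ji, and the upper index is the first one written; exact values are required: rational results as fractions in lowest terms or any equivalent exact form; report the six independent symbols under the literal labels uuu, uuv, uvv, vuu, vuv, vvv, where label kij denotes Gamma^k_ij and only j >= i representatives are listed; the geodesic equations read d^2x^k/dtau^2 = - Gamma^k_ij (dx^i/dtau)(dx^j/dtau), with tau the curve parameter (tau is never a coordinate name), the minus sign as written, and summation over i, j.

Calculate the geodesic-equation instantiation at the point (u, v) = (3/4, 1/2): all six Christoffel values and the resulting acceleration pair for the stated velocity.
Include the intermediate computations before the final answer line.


E = 1, F = 0, G = 29/4 at the point
E_u = 0, E_v = 0, F_u = 0, F_v = 0, G_u = 0, G_v = 25
EG - F^2 = 29/4;  g^inv = (4/29) * [[29/4, 0], [0, 1]]
first-kind symbols [ij,l] = (1/2)(d_i g_jl + d_j g_il - d_l g_ij): [uu,u] = E_u/2 = 0, [uu,v] = F_u - E_v/2 = 0, [uv,u] = E_v/2 = 0, [uv,v] = G_u/2 = 0, [vv,u] = F_v - G_u/2 = 0, [vv,v] = G_v/2 = 25/2
Gamma^u_ij = (G*[ij,u] - F*[ij,v])/(EG - F^2), Gamma^v_ij = (E*[ij,v] - F*[ij,u])/(EG - F^2)
Gamma_uuu = 0, Gamma_uuv = 0, Gamma_uvv = 0, Gamma_vuu = 0, Gamma_vuv = 0, Gamma_vvv = 50/29
d^2u/dtau^2 = -(Gamma_uuu*(1)^2 + 2*Gamma_uuv*(1)*(2) + Gamma_uvv*(2)^2) = 0
d^2v/dtau^2 = -(Gamma_vuu*(1)^2 + 2*Gamma_vuv*(1)*(2) + Gamma_vvv*(2)^2) = -200/29

Answer: Gamma_uuu = 0, Gamma_uuv = 0, Gamma_uvv = 0, Gamma_vuu = 0, Gamma_vuv = 0, Gamma_vvv = 50/29; accelerations (d^2u/dtau^2, d^2v/dtau^2) = (0, -200/29)


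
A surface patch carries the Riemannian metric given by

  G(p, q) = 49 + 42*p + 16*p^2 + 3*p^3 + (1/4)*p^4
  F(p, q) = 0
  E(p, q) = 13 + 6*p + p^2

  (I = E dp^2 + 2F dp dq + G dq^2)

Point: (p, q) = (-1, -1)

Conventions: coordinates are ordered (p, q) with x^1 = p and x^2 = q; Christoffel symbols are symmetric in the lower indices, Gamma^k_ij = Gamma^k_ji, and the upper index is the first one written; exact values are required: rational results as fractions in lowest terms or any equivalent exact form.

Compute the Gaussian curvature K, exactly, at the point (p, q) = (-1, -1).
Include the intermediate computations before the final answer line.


E = 8, F = 0, G = 81/4, EG - F^2 = 162 at the point
E_p = 4, E_q = 0, F_p = 0, F_q = 0, G_p = 18, G_q = 0
E_qq = 0, F_pq = 0, G_pp = 17
Apply the Brioschi formula K = (det M1 - det M2)/(EG - F^2)^2 over the derivative matrices of E, F, G.
M1 = [[-E_qq/2 + F_pq - G_pp/2, E_p/2, F_p - E_q/2], [F_q - G_p/2, E, F], [G_q/2, F, G]] = [[-17/2, 2, 0], [-9, 8, 0], [0, 0, 81/4]]; det M1 = -2025/2
M2 = [[0, E_q/2, G_p/2], [E_q/2, E, F], [G_p/2, F, G]] = [[0, 0, 9], [0, 8, 0], [9, 0, 81/4]]; det M2 = -648
det M1 - det M2 = -729/2; K = -729/2 / (162)^2 = -1/72

Answer: K = -1/72


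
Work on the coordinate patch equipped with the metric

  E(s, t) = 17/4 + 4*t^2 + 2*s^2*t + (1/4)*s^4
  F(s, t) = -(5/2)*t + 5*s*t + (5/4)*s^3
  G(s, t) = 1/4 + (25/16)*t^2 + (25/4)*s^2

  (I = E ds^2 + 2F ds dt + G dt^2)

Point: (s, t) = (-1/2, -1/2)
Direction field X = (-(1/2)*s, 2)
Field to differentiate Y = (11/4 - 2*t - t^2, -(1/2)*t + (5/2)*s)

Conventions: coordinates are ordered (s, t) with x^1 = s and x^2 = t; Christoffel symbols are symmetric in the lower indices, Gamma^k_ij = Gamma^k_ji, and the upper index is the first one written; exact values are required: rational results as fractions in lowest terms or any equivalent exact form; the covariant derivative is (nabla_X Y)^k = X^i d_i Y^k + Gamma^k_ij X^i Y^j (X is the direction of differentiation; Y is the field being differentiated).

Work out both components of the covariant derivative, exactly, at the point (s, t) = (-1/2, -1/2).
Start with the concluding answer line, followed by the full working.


Answer: (nabla_X Y)^s = 47401/15174, (nabla_X Y)^t = -887173/60696

E = 321/64, F = 75/32, G = 141/64 at the point
E_s = 7/8, E_t = -7/2, F_s = -25/16, F_t = -5, G_s = -25/4, G_t = -25/16
EG - F^2 = 22761/4096;  g^inv = (4096/22761) * [[141/64, -75/32], [-75/32, 321/64]]
first-kind symbols [ij,l] = (1/2)(d_i g_jl + d_j g_il - d_l g_ij): [ss,s] = E_s/2 = 7/16, [ss,t] = F_s - E_t/2 = 3/16, [st,s] = E_t/2 = -7/4, [st,t] = G_s/2 = -25/8, [tt,s] = F_t - G_s/2 = -15/8, [tt,t] = G_t/2 = -25/32
Gamma^s_ij = (G*[ij,s] - F*[ij,t])/(EG - F^2), Gamma^t_ij = (E*[ij,t] - F*[ij,s])/(EG - F^2)
Gamma_sss = 716/7587, Gamma_sst = 4736/7587, Gamma_stt = -3140/7587, Gamma_tss = -116/7587, Gamma_tst = -15800/7587, Gamma_ttt = 650/7587
X = (1/4, 2), Y = (7/2, -1) at the point


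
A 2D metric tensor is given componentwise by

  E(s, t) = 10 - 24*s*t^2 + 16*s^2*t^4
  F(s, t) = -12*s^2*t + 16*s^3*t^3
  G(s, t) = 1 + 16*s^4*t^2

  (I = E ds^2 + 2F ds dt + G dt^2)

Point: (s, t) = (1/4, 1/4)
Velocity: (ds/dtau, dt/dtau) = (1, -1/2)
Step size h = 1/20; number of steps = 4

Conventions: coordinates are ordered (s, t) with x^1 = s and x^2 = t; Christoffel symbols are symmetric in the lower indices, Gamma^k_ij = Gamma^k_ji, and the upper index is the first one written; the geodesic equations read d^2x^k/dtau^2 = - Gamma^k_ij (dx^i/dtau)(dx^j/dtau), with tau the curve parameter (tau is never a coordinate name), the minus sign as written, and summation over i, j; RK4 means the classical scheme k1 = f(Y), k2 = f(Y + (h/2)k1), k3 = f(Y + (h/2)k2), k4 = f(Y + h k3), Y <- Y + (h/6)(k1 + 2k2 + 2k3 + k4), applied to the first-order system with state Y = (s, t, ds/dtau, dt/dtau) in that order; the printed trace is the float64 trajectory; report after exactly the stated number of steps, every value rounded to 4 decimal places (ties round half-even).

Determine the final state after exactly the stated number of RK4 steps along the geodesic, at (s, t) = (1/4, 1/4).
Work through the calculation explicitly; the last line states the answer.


f(Y) = (ds/dtau, dt/dtau, -Gamma^s_ij Y'^i Y'^j, -Gamma^t_ij Y'^i Y'^j) with the Gammas evaluated at the stage position; h = 0.050000; intermediate values shown to 6 dp
step 0: s = 0.2500, t = 0.2500, ds/dtau = 1.0000, dt/dtau = -0.5000
step 1:
  k1: at (s, t) = (0.250000, 0.250000), (ds/dtau, dt/dtau) = (1.000000, -0.500000); Gamma_sss = -0.076237, Gamma_sst = -0.152474, Gamma_stt = -0.076237, Gamma_tss = 0.001622, Gamma_tst = 0.003244, Gamma_ttt = 0.001622; k1 = (1.000000, -0.500000, -0.057178, 0.001217)
  k2: at (s, t) = (0.275000, 0.237500), (ds/dtau, dt/dtau) = (0.998571, -0.499970); Gamma_sss = -0.068786, Gamma_sst = -0.159295, Gamma_stt = -0.092223, Gamma_tss = 0.001682, Gamma_tst = 0.003895, Gamma_ttt = 0.002255; k2 = (0.998571, -0.499970, -0.067414, 0.001649)
  k3: at (s, t) = (0.274964, 0.237501), (ds/dtau, dt/dtau) = (0.998315, -0.499959); Gamma_sss = -0.068787, Gamma_sst = -0.159274, Gamma_stt = -0.092199, Gamma_tss = 0.001682, Gamma_tst = 0.003894, Gamma_ttt = 0.002254; k3 = (0.998315, -0.499959, -0.067392, 0.001648)
  k4: at (s, t) = (0.299916, 0.225002), (ds/dtau, dt/dtau) = (0.996630, -0.499918); Gamma_sss = -0.061707, Gamma_sst = -0.164503, Gamma_stt = -0.109637, Gamma_tss = 0.001700, Gamma_tst = 0.004531, Gamma_ttt = 0.003020; k4 = (0.996630, -0.499918, -0.075230, 0.002072)
  Y <- Y + (h/6)(k1 + 2k2 + 2k3 + k4): s = 0.2999, t = 0.2250, ds/dtau = 0.9966, dt/dtau = -0.4999
step 2:
  k1: at (s, t) = (0.299920, 0.225002), (ds/dtau, dt/dtau) = (0.996650, -0.499918); Gamma_sss = -0.061707, Gamma_sst = -0.164506, Gamma_stt = -0.109640, Gamma_tss = 0.001700, Gamma_tst = 0.004531, Gamma_ttt = 0.003020; k1 = (0.996650, -0.499918, -0.075233, 0.002072)
  k2: at (s, t) = (0.324836, 0.212504), (ds/dtau, dt/dtau) = (0.994769, -0.499866); Gamma_sss = -0.055003, Gamma_sst = -0.168156, Gamma_stt = -0.128523, Gamma_tss = 0.001677, Gamma_tst = 0.005128, Gamma_ttt = 0.003919; k2 = (0.994769, -0.499866, -0.080689, 0.002461)
  k3: at (s, t) = (0.324789, 0.212505), (ds/dtau, dt/dtau) = (0.994633, -0.499856); Gamma_sss = -0.055003, Gamma_sst = -0.168133, Gamma_stt = -0.128485, Gamma_tss = 0.001677, Gamma_tst = 0.005126, Gamma_ttt = 0.003917; k3 = (0.994633, -0.499856, -0.080665, 0.002459)
  k4: at (s, t) = (0.349652, 0.200009), (ds/dtau, dt/dtau) = (0.992617, -0.499795); Gamma_sss = -0.048681, Gamma_sst = -0.170208, Gamma_stt = -0.148777, Gamma_tss = 0.001617, Gamma_tst = 0.005655, Gamma_ttt = 0.004943; k4 = (0.992617, -0.499795, -0.083753, 0.002782)
  Y <- Y + (h/6)(k1 + 2k2 + 2k3 + k4): s = 0.3497, t = 0.2000, ds/dtau = 0.9926, dt/dtau = -0.4998
step 3:
  k1: at (s, t) = (0.349654, 0.200009), (ds/dtau, dt/dtau) = (0.992636, -0.499795); Gamma_sss = -0.048681, Gamma_sst = -0.170209, Gamma_stt = -0.148779, Gamma_tss = 0.001617, Gamma_tst = 0.005655, Gamma_ttt = 0.004943; k1 = (0.992636, -0.499795, -0.083755, 0.002783)
  k2: at (s, t) = (0.374470, 0.187514), (ds/dtau, dt/dtau) = (0.990542, -0.499726); Gamma_sss = -0.042745, Gamma_sst = -0.170724, Gamma_stt = -0.170470, Gamma_tss = 0.001525, Gamma_tst = 0.006092, Gamma_ttt = 0.006083; k2 = (0.990542, -0.499726, -0.084506, 0.003016)
  k3: at (s, t) = (0.374417, 0.187516), (ds/dtau, dt/dtau) = (0.990523, -0.499720); Gamma_sss = -0.042745, Gamma_sst = -0.170702, Gamma_stt = -0.170422, Gamma_tss = 0.001525, Gamma_tst = 0.006090, Gamma_ttt = 0.006080; k3 = (0.990523, -0.499720, -0.084492, 0.003014)
  k4: at (s, t) = (0.399180, 0.175023), (ds/dtau, dt/dtau) = (0.988411, -0.499644); Gamma_sss = -0.037197, Gamma_sst = -0.169671, Gamma_stt = -0.193487, Gamma_tss = 0.001406, Gamma_tst = 0.006414, Gamma_ttt = 0.007314; k4 = (0.988411, -0.499644, -0.082943, 0.003135)
  Y <- Y + (h/6)(k1 + 2k2 + 2k3 + k4): s = 0.3992, t = 0.1750, ds/dtau = 0.9884, dt/dtau = -0.4996
step 4:
  k1: at (s, t) = (0.399180, 0.175023), (ds/dtau, dt/dtau) = (0.988430, -0.499645); Gamma_sss = -0.037197, Gamma_sst = -0.169671, Gamma_stt = -0.193488, Gamma_tss = 0.001406, Gamma_tst = 0.006414, Gamma_ttt = 0.007314; k1 = (0.988430, -0.499645, -0.082945, 0.003135)
  k2: at (s, t) = (0.423891, 0.162532), (ds/dtau, dt/dtau) = (0.986356, -0.499567); Gamma_sss = -0.032037, Gamma_sst = -0.167111, Gamma_stt = -0.217916, Gamma_tss = 0.001266, Gamma_tst = 0.006606, Gamma_ttt = 0.008614; k2 = (0.986356, -0.499567, -0.079134, 0.003128)
  k3: at (s, t) = (0.423839, 0.162534), (ds/dtau, dt/dtau) = (0.986452, -0.499567); Gamma_sss = -0.032038, Gamma_sst = -0.167092, Gamma_stt = -0.217863, Gamma_tss = 0.001266, Gamma_tst = 0.006603, Gamma_ttt = 0.008610; k3 = (0.986452, -0.499567, -0.079138, 0.003128)
  k4: at (s, t) = (0.448503, 0.150044), (ds/dtau, dt/dtau) = (0.984473, -0.499489); Gamma_sss = -0.027269, Gamma_sst = -0.163021, Gamma_stt = -0.243646, Gamma_tss = 0.001112, Gamma_tst = 0.006650, Gamma_ttt = 0.009939; k4 = (0.984473, -0.499489, -0.073110, 0.002982)
  Y <- Y + (h/6)(k1 + 2k2 + 2k3 + k4): s = 0.4485, t = 0.1500, ds/dtau = 0.9845, dt/dtau = -0.4995

Answer: s = 0.4485, t = 0.1500, ds/dtau = 0.9845, dt/dtau = -0.4995
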